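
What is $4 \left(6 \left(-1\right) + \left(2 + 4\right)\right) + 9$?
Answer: $9$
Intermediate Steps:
$4 \left(6 \left(-1\right) + \left(2 + 4\right)\right) + 9 = 4 \left(-6 + 6\right) + 9 = 4 \cdot 0 + 9 = 0 + 9 = 9$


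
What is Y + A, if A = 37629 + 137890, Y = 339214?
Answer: 514733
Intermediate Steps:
A = 175519
Y + A = 339214 + 175519 = 514733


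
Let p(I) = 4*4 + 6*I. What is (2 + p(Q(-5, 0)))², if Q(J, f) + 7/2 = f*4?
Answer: 9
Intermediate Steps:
Q(J, f) = -7/2 + 4*f (Q(J, f) = -7/2 + f*4 = -7/2 + 4*f)
p(I) = 16 + 6*I
(2 + p(Q(-5, 0)))² = (2 + (16 + 6*(-7/2 + 4*0)))² = (2 + (16 + 6*(-7/2 + 0)))² = (2 + (16 + 6*(-7/2)))² = (2 + (16 - 21))² = (2 - 5)² = (-3)² = 9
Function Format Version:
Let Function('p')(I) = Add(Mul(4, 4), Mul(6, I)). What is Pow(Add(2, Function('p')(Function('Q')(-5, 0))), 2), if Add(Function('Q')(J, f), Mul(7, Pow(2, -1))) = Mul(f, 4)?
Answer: 9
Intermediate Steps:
Function('Q')(J, f) = Add(Rational(-7, 2), Mul(4, f)) (Function('Q')(J, f) = Add(Rational(-7, 2), Mul(f, 4)) = Add(Rational(-7, 2), Mul(4, f)))
Function('p')(I) = Add(16, Mul(6, I))
Pow(Add(2, Function('p')(Function('Q')(-5, 0))), 2) = Pow(Add(2, Add(16, Mul(6, Add(Rational(-7, 2), Mul(4, 0))))), 2) = Pow(Add(2, Add(16, Mul(6, Add(Rational(-7, 2), 0)))), 2) = Pow(Add(2, Add(16, Mul(6, Rational(-7, 2)))), 2) = Pow(Add(2, Add(16, -21)), 2) = Pow(Add(2, -5), 2) = Pow(-3, 2) = 9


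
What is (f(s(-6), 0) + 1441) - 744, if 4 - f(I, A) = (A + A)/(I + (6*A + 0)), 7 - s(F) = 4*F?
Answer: 701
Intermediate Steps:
s(F) = 7 - 4*F
f(I, A) = 4 - 2*A/(I + 6*A) (f(I, A) = 4 - (A + A)/(I + (6*A + 0)) = 4 - 2*A/(I + 6*A))
(f(s(-6), 0) + 1441) - 744 = (2*(2*(7 - 4*(-6)) + 11*0)/((7 - 4*(-6)) + 6*0) + 1441) - 744 = (2*(2*(7 + 24) + 0)/((7 + 24) + 0) + 1441) - 744 = (2*(2*31 + 0)/(31 + 0) + 1441) - 744 = (2*(62 + 0)/31 + 1441) - 744 = (2*(1/31)*62 + 1441) - 744 = (4 + 1441) - 744 = 1445 - 744 = 701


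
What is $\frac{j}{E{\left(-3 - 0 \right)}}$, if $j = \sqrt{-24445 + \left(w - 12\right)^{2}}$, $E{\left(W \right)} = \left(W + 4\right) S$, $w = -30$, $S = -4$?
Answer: $- \frac{i \sqrt{22681}}{4} \approx - 37.651 i$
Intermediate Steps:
$E{\left(W \right)} = -16 - 4 W$ ($E{\left(W \right)} = \left(W + 4\right) \left(-4\right) = \left(4 + W\right) \left(-4\right) = -16 - 4 W$)
$j = i \sqrt{22681}$ ($j = \sqrt{-24445 + \left(-30 - 12\right)^{2}} = \sqrt{-24445 + \left(-42\right)^{2}} = \sqrt{-24445 + 1764} = \sqrt{-22681} = i \sqrt{22681} \approx 150.6 i$)
$\frac{j}{E{\left(-3 - 0 \right)}} = \frac{i \sqrt{22681}}{-16 - 4 \left(-3 - 0\right)} = \frac{i \sqrt{22681}}{-16 - 4 \left(-3 + 0\right)} = \frac{i \sqrt{22681}}{-16 - -12} = \frac{i \sqrt{22681}}{-16 + 12} = \frac{i \sqrt{22681}}{-4} = i \sqrt{22681} \left(- \frac{1}{4}\right) = - \frac{i \sqrt{22681}}{4}$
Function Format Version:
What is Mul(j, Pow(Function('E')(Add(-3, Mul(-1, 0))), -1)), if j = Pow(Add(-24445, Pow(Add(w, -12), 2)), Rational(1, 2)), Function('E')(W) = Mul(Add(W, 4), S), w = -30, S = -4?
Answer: Mul(Rational(-1, 4), I, Pow(22681, Rational(1, 2))) ≈ Mul(-37.651, I)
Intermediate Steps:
Function('E')(W) = Add(-16, Mul(-4, W)) (Function('E')(W) = Mul(Add(W, 4), -4) = Mul(Add(4, W), -4) = Add(-16, Mul(-4, W)))
j = Mul(I, Pow(22681, Rational(1, 2))) (j = Pow(Add(-24445, Pow(Add(-30, -12), 2)), Rational(1, 2)) = Pow(Add(-24445, Pow(-42, 2)), Rational(1, 2)) = Pow(Add(-24445, 1764), Rational(1, 2)) = Pow(-22681, Rational(1, 2)) = Mul(I, Pow(22681, Rational(1, 2))) ≈ Mul(150.60, I))
Mul(j, Pow(Function('E')(Add(-3, Mul(-1, 0))), -1)) = Mul(Mul(I, Pow(22681, Rational(1, 2))), Pow(Add(-16, Mul(-4, Add(-3, Mul(-1, 0)))), -1)) = Mul(Mul(I, Pow(22681, Rational(1, 2))), Pow(Add(-16, Mul(-4, Add(-3, 0))), -1)) = Mul(Mul(I, Pow(22681, Rational(1, 2))), Pow(Add(-16, Mul(-4, -3)), -1)) = Mul(Mul(I, Pow(22681, Rational(1, 2))), Pow(Add(-16, 12), -1)) = Mul(Mul(I, Pow(22681, Rational(1, 2))), Pow(-4, -1)) = Mul(Mul(I, Pow(22681, Rational(1, 2))), Rational(-1, 4)) = Mul(Rational(-1, 4), I, Pow(22681, Rational(1, 2)))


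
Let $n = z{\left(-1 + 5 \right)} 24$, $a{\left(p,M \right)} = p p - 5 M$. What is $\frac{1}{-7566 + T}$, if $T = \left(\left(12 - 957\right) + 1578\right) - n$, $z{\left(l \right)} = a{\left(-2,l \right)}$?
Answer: $- \frac{1}{6549} \approx -0.00015269$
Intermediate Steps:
$a{\left(p,M \right)} = p^{2} - 5 M$
$z{\left(l \right)} = 4 - 5 l$ ($z{\left(l \right)} = \left(-2\right)^{2} - 5 l = 4 - 5 l$)
$n = -384$ ($n = \left(4 - 5 \left(-1 + 5\right)\right) 24 = \left(4 - 20\right) 24 = \left(-16\right) 24 = -384$)
$T = 1017$ ($T = \left(\left(12 - 957\right) + 1578\right) - -384 = \left(-945 + 1578\right) + 384 = 633 + 384 = 1017$)
$\frac{1}{-7566 + T} = \frac{1}{-7566 + 1017} = \frac{1}{-6549} = - \frac{1}{6549}$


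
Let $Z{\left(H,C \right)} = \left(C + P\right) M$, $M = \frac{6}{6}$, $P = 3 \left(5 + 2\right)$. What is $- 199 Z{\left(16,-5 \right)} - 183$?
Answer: $-3367$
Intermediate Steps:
$P = 21$ ($P = 3 \cdot 7 = 21$)
$M = 1$ ($M = 6 \cdot \frac{1}{6} = 1$)
$Z{\left(H,C \right)} = 21 + C$ ($Z{\left(H,C \right)} = \left(C + 21\right) 1 = \left(21 + C\right) 1 = 21 + C$)
$- 199 Z{\left(16,-5 \right)} - 183 = - 199 \left(21 - 5\right) - 183 = \left(-199\right) 16 - 183 = -3184 - 183 = -3367$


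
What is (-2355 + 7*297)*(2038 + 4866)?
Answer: -1905504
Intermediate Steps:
(-2355 + 7*297)*(2038 + 4866) = (-2355 + 2079)*6904 = -276*6904 = -1905504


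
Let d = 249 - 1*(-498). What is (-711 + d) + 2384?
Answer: 2420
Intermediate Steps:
d = 747 (d = 249 + 498 = 747)
(-711 + d) + 2384 = (-711 + 747) + 2384 = 36 + 2384 = 2420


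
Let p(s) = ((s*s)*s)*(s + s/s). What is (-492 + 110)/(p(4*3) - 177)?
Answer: -382/22287 ≈ -0.017140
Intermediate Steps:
p(s) = s³*(1 + s) (p(s) = (s²*s)*(s + 1) = s³*(1 + s))
(-492 + 110)/(p(4*3) - 177) = (-492 + 110)/((4*3)³*(1 + 4*3) - 177) = -382/(12³*(1 + 12) - 177) = -382/(1728*13 - 177) = -382/(22464 - 177) = -382/22287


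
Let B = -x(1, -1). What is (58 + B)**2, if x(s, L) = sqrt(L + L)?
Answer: (58 - I*sqrt(2))**2 ≈ 3362.0 - 164.05*I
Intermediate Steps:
x(s, L) = sqrt(2)*sqrt(L) (x(s, L) = sqrt(2*L) = sqrt(2)*sqrt(L))
B = -I*sqrt(2) (B = -sqrt(2)*sqrt(-1) = -sqrt(2)*I = -I*sqrt(2) ≈ -1.4142*I)
(58 + B)**2 = (58 - I*sqrt(2))**2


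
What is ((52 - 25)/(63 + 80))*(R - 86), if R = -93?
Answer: -4833/143 ≈ -33.797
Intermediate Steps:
((52 - 25)/(63 + 80))*(R - 86) = ((52 - 25)/(63 + 80))*(-93 - 86) = (27/143)*(-179) = -4833/143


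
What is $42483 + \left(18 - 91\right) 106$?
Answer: $34745$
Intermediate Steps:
$42483 + \left(18 - 91\right) 106 = 42483 - 7738 = 34745$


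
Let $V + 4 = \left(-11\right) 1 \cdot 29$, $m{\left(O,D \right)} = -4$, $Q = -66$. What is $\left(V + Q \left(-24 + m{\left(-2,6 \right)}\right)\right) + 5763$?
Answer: $7288$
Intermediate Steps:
$V = -323$ ($V = -4 + \left(-11\right) 1 \cdot 29 = -4 - 319 = -323$)
$\left(V + Q \left(-24 + m{\left(-2,6 \right)}\right)\right) + 5763 = \left(-323 - 66 \left(-24 - 4\right)\right) + 5763 = \left(-323 - -1848\right) + 5763 = \left(-323 + 1848\right) + 5763 = 1525 + 5763 = 7288$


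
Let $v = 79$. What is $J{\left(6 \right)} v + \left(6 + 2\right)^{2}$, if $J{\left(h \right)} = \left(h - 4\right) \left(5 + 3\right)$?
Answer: $1328$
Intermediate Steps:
$J{\left(h \right)} = -32 + 8 h$ ($J{\left(h \right)} = \left(-4 + h\right) 8 = -32 + 8 h$)
$J{\left(6 \right)} v + \left(6 + 2\right)^{2} = \left(-32 + 8 \cdot 6\right) 79 + \left(6 + 2\right)^{2} = \left(-32 + 48\right) 79 + 8^{2} = 16 \cdot 79 + 64 = 1264 + 64 = 1328$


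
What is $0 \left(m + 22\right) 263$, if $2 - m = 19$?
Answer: $0$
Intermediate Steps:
$m = -17$ ($m = 2 - 19 = -17$)
$0 \left(m + 22\right) 263 = 0 \left(-17 + 22\right) 263 = 0 \cdot 5 \cdot 263 = 0 \cdot 263 = 0$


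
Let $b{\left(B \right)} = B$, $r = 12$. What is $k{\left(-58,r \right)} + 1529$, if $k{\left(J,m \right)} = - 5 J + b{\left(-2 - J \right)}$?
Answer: $1875$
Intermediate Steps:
$k{\left(J,m \right)} = -2 - 6 J$ ($k{\left(J,m \right)} = - 5 J - \left(2 + J\right) = -2 - 6 J$)
$k{\left(-58,r \right)} + 1529 = \left(-2 - -348\right) + 1529 = \left(-2 + 348\right) + 1529 = 346 + 1529 = 1875$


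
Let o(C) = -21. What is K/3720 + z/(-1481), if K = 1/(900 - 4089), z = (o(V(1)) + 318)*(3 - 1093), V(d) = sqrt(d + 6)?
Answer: 3840434886919/17569221480 ≈ 218.59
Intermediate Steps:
V(d) = sqrt(6 + d)
z = -323730 (z = (-21 + 318)*(3 - 1093) = 297*(-1090) = -323730)
K = -1/3189 (K = 1/(-3189) = -1/3189 ≈ -0.00031358)
K/3720 + z/(-1481) = -1/3189/3720 - 323730/(-1481) = -1/3189*1/3720 - 323730*(-1/1481) = -1/11863080 + 323730/1481 = 3840434886919/17569221480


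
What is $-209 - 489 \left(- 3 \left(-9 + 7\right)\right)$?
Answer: $-3143$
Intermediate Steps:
$-209 - 489 \left(- 3 \left(-9 + 7\right)\right) = -209 - 489 \left(\left(-3\right) \left(-2\right)\right) = -209 - 2934 = -3143$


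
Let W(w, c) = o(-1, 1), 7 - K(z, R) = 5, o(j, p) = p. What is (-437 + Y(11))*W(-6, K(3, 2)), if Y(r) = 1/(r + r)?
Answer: -9613/22 ≈ -436.95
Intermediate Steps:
K(z, R) = 2 (K(z, R) = 7 - 1*5 = 7 - 5 = 2)
W(w, c) = 1
Y(r) = 1/(2*r)
(-437 + Y(11))*W(-6, K(3, 2)) = (-437 + (½)/11)*1 = (-437 + (½)*(1/11))*1 = (-437 + 1/22)*1 = -9613/22*1 = -9613/22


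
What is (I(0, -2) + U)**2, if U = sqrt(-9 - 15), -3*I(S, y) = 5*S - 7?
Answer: -167/9 + 28*I*sqrt(6)/3 ≈ -18.556 + 22.862*I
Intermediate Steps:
I(S, y) = 7/3 - 5*S/3 (I(S, y) = -(5*S - 7)/3 = -(-7 + 5*S)/3 = 7/3 - 5*S/3)
U = 2*I*sqrt(6) (U = sqrt(-24) = 2*I*sqrt(6) ≈ 4.899*I)
(I(0, -2) + U)**2 = ((7/3 - 5/3*0) + 2*I*sqrt(6))**2 = ((7/3 + 0) + 2*I*sqrt(6))**2 = (7/3 + 2*I*sqrt(6))**2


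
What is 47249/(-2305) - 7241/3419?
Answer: -13710372/606215 ≈ -22.616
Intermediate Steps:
47249/(-2305) - 7241/3419 = 47249*(-1/2305) - 7241*1/3419 = -47249/2305 - 557/263 = -13710372/606215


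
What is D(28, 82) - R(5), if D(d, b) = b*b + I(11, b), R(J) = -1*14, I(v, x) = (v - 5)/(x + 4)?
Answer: 289737/43 ≈ 6738.1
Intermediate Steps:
I(v, x) = (-5 + v)/(4 + x)
R(J) = -14
D(d, b) = b² + 6/(4 + b) (D(d, b) = b*b + (-5 + 11)/(4 + b) = b² + 6/(4 + b))
D(28, 82) - R(5) = (6 + 82²*(4 + 82))/(4 + 82) - 1*(-14) = (6 + 6724*86)/86 + 14 = (6 + 578264)/86 + 14 = (1/86)*578270 + 14 = 289135/43 + 14 = 289737/43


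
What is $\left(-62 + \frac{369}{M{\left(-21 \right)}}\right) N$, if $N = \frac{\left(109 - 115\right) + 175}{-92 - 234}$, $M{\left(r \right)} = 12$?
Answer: $\frac{21125}{1304} \approx 16.2$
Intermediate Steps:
$N = - \frac{169}{326}$ ($N = \frac{\left(109 - 115\right) + 175}{-326} = \left(-6 + 175\right) \left(- \frac{1}{326}\right) = 169 \left(- \frac{1}{326}\right) = - \frac{169}{326} \approx -0.5184$)
$\left(-62 + \frac{369}{M{\left(-21 \right)}}\right) N = \left(-62 + \frac{369}{12}\right) \left(- \frac{169}{326}\right) = \left(-62 + 369 \cdot \frac{1}{12}\right) \left(- \frac{169}{326}\right) = \left(-62 + \frac{123}{4}\right) \left(- \frac{169}{326}\right) = \left(- \frac{125}{4}\right) \left(- \frac{169}{326}\right) = \frac{21125}{1304}$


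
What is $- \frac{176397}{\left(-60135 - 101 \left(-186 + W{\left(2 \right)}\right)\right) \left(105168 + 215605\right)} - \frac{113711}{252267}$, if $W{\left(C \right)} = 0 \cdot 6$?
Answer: $- \frac{502725861557816}{1115326457475153} \approx -0.45074$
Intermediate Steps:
$W{\left(C \right)} = 0$
$- \frac{176397}{\left(-60135 - 101 \left(-186 + W{\left(2 \right)}\right)\right) \left(105168 + 215605\right)} - \frac{113711}{252267} = - \frac{176397}{\left(-60135 - 101 \left(-186 + 0\right)\right) \left(105168 + 215605\right)} - \frac{113711}{252267} = - \frac{176397}{\left(-60135 - -18786\right) 320773} - \frac{113711}{252267} = - \frac{176397}{\left(-60135 + 18786\right) 320773} - \frac{113711}{252267} = - \frac{176397}{\left(-41349\right) 320773} - \frac{113711}{252267} = - \frac{176397}{-13263642777} - \frac{113711}{252267} = \left(-176397\right) \left(- \frac{1}{13263642777}\right) - \frac{113711}{252267} = \frac{58799}{4421214259} - \frac{113711}{252267} = - \frac{502725861557816}{1115326457475153}$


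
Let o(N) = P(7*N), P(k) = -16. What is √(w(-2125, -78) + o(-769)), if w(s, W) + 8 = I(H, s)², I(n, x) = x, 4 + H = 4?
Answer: √4515601 ≈ 2125.0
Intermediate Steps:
H = 0 (H = -4 + 4 = 0)
o(N) = -16
w(s, W) = -8 + s²
√(w(-2125, -78) + o(-769)) = √((-8 + (-2125)²) - 16) = √((-8 + 4515625) - 16) = √(4515617 - 16) = √4515601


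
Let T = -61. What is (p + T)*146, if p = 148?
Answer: 12702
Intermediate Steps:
(p + T)*146 = (148 - 61)*146 = 87*146 = 12702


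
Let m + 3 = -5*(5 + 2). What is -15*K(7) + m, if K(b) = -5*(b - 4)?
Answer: 187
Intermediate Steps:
m = -38 (m = -3 - 5*(5 + 2) = -3 - 5*7 = -3 - 35 = -38)
K(b) = 20 - 5*b (K(b) = -5*(-4 + b) = 20 - 5*b)
-15*K(7) + m = -15*(20 - 5*7) - 38 = -15*(20 - 35) - 38 = -15*(-15) - 38 = 225 - 38 = 187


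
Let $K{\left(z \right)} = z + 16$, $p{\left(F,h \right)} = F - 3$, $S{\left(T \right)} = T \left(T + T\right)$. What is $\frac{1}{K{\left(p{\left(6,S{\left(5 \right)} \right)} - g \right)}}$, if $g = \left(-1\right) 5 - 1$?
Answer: $\frac{1}{25} \approx 0.04$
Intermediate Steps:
$S{\left(T \right)} = 2 T^{2}$ ($S{\left(T \right)} = T 2 T = 2 T^{2}$)
$p{\left(F,h \right)} = -3 + F$
$g = -6$ ($g = -5 - 1 = -6$)
$K{\left(z \right)} = 16 + z$
$\frac{1}{K{\left(p{\left(6,S{\left(5 \right)} \right)} - g \right)}} = \frac{1}{16 + \left(\left(-3 + 6\right) - -6\right)} = \frac{1}{16 + \left(3 + 6\right)} = \frac{1}{16 + 9} = \frac{1}{25}$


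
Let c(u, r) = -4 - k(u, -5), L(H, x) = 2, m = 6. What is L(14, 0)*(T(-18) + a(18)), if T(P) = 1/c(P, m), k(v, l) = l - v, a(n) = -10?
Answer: -342/17 ≈ -20.118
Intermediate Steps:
c(u, r) = 1 + u (c(u, r) = -4 - (-5 - u) = -4 + (5 + u) = 1 + u)
T(P) = 1/(1 + P)
L(14, 0)*(T(-18) + a(18)) = 2*(1/(1 - 18) - 10) = 2*(1/(-17) - 10) = 2*(-1/17 - 10) = 2*(-171/17) = -342/17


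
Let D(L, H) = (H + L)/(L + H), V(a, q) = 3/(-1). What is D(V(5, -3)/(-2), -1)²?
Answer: 1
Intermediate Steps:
V(a, q) = -3 (V(a, q) = 3*(-1) = -3)
D(L, H) = 1 (D(L, H) = (H + L)/(H + L) = 1)
D(V(5, -3)/(-2), -1)² = 1² = 1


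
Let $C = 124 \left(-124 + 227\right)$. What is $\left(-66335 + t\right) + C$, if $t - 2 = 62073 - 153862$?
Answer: $-145350$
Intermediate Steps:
$t = -91787$ ($t = 2 + \left(62073 - 153862\right) = 2 - 91789 = -91787$)
$C = 12772$ ($C = 124 \cdot 103 = 12772$)
$\left(-66335 + t\right) + C = \left(-66335 - 91787\right) + 12772 = -158122 + 12772 = -145350$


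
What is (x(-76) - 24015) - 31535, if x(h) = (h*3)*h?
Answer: -38222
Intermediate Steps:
x(h) = 3*h² (x(h) = (3*h)*h = 3*h²)
(x(-76) - 24015) - 31535 = (3*(-76)² - 24015) - 31535 = (3*5776 - 24015) - 31535 = (17328 - 24015) - 31535 = -6687 - 31535 = -38222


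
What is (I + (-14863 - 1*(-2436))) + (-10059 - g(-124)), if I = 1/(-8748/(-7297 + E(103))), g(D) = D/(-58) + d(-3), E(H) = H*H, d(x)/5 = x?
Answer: -158370871/7047 ≈ -22474.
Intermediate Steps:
d(x) = 5*x
E(H) = H²
g(D) = -15 - D/58 (g(D) = D/(-58) + 5*(-3) = D*(-1/58) - 15 = -D/58 - 15 = -15 - D/58)
I = -92/243 (I = 1/(-8748/(-7297 + 103²)) = 1/(-8748/(-7297 + 10609)) = 1/(-8748/3312) = 1/(-8748*1/3312) = 1/(-243/92) = -92/243 ≈ -0.37860)
(I + (-14863 - 1*(-2436))) + (-10059 - g(-124)) = (-92/243 + (-14863 - 1*(-2436))) + (-10059 - (-15 - 1/58*(-124))) = (-92/243 + (-14863 + 2436)) + (-10059 - (-15 + 62/29)) = (-92/243 - 12427) + (-10059 - 1*(-373/29)) = -3019853/243 + (-10059 + 373/29) = -3019853/243 - 291338/29 = -158370871/7047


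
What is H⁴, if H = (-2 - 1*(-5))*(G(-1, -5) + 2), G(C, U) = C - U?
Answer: 104976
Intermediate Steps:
H = 18 (H = (-2 - 1*(-5))*((-1 - 1*(-5)) + 2) = (-2 + 5)*((-1 + 5) + 2) = 3*(4 + 2) = 3*6 = 18)
H⁴ = 18⁴ = 104976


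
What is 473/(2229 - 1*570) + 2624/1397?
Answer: 5013997/2317623 ≈ 2.1634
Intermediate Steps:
473/(2229 - 1*570) + 2624/1397 = 473/(2229 - 570) + 2624*(1/1397) = 473/1659 + 2624/1397 = 5013997/2317623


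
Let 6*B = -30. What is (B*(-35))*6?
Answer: 1050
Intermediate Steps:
B = -5 (B = (1/6)*(-30) = -5)
(B*(-35))*6 = -5*(-35)*6 = 175*6 = 1050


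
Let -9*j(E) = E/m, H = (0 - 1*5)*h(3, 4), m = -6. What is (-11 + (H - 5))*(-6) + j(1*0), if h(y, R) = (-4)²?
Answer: 576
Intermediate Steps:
h(y, R) = 16
H = -80 (H = (0 - 1*5)*16 = (0 - 5)*16 = -5*16 = -80)
j(E) = E/54 (j(E) = -E/(9*(-6)) = -E*(-1)/(9*6) = -(-1)*E/54 = E/54)
(-11 + (H - 5))*(-6) + j(1*0) = (-11 + (-80 - 5))*(-6) + (1*0)/54 = (-11 - 85)*(-6) + (1/54)*0 = -96*(-6) + 0 = 576 + 0 = 576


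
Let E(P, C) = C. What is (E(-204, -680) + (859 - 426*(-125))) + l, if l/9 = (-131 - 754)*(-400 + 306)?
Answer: 802139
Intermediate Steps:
l = 748710 (l = 9*((-131 - 754)*(-400 + 306)) = 9*(-885*(-94)) = 9*83190 = 748710)
(E(-204, -680) + (859 - 426*(-125))) + l = (-680 + (859 - 426*(-125))) + 748710 = (-680 + (859 + 53250)) + 748710 = (-680 + 54109) + 748710 = 53429 + 748710 = 802139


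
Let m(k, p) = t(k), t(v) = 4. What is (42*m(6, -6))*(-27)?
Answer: -4536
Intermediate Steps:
m(k, p) = 4
(42*m(6, -6))*(-27) = (42*4)*(-27) = 168*(-27) = -4536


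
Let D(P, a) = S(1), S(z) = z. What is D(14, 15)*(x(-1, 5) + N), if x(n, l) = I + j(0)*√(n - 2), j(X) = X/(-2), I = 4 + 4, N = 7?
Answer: 15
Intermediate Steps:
I = 8
j(X) = -X/2 (j(X) = X*(-½) = -X/2)
D(P, a) = 1
x(n, l) = 8 (x(n, l) = 8 + (-½*0)*√(n - 2) = 8 + 0*√(-2 + n) = 8 + 0 = 8)
D(14, 15)*(x(-1, 5) + N) = 1*(8 + 7) = 1*15 = 15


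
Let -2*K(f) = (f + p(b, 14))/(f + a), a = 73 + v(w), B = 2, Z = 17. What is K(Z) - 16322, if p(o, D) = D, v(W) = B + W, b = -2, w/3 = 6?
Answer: -3590871/220 ≈ -16322.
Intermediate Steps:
w = 18 (w = 3*6 = 18)
v(W) = 2 + W
a = 93 (a = 73 + (2 + 18) = 73 + 20 = 93)
K(f) = -(14 + f)/(2*(93 + f)) (K(f) = -(f + 14)/(2*(f + 93)) = -(14 + f)/(2*(93 + f)))
K(Z) - 16322 = (-14 - 1*17)/(2*(93 + 17)) - 16322 = (1/2)*(-14 - 17)/110 - 16322 = (1/2)*(1/110)*(-31) - 16322 = -31/220 - 16322 = -3590871/220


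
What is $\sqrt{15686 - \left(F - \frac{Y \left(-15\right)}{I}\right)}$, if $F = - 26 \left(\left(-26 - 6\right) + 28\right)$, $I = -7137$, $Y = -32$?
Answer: $\frac{\sqrt{88188145422}}{2379} \approx 124.83$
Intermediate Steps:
$F = 104$ ($F = - 26 \left(\left(-26 - 6\right) + 28\right) = - 26 \left(-32 + 28\right) = \left(-26\right) \left(-4\right) = 104$)
$\sqrt{15686 - \left(F - \frac{Y \left(-15\right)}{I}\right)} = \sqrt{15686 - \left(104 - \frac{\left(-32\right) \left(-15\right)}{-7137}\right)} = \sqrt{15686 + \left(480 \left(- \frac{1}{7137}\right) - 104\right)} = \sqrt{15686 - \frac{247576}{2379}} = \sqrt{\frac{37069418}{2379}} = \frac{\sqrt{88188145422}}{2379}$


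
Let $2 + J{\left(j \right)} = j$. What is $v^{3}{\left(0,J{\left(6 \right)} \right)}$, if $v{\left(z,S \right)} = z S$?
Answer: $0$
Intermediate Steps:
$J{\left(j \right)} = -2 + j$
$v{\left(z,S \right)} = S z$
$v^{3}{\left(0,J{\left(6 \right)} \right)} = \left(\left(-2 + 6\right) 0\right)^{3} = \left(4 \cdot 0\right)^{3} = 0^{3} = 0$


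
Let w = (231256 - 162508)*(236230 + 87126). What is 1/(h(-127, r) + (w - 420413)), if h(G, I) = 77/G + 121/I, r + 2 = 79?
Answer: 889/19762165851733 ≈ 4.4985e-11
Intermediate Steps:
r = 77 (r = -2 + 79 = 77)
w = 22230078288 (w = 68748*323356 = 22230078288)
1/(h(-127, r) + (w - 420413)) = 1/((77/(-127) + 121/77) + (22230078288 - 420413)) = 1/((77*(-1/127) + 121*(1/77)) + 22229657875) = 1/((-77/127 + 11/7) + 22229657875) = 1/(858/889 + 22229657875) = 1/(19762165851733/889) = 889/19762165851733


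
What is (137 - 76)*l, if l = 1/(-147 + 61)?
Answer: -61/86 ≈ -0.70930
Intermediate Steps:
l = -1/86 (l = 1/(-86) = -1/86 ≈ -0.011628)
(137 - 76)*l = (137 - 76)*(-1/86) = 61*(-1/86) = -61/86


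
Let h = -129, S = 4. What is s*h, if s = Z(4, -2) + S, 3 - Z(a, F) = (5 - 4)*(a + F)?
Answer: -645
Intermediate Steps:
Z(a, F) = 3 - F - a (Z(a, F) = 3 - (5 - 4)*(a + F) = 3 - (F + a) = 3 + (-F - a) = 3 - F - a)
s = 5 (s = (3 - 1*(-2) - 1*4) + 4 = (3 + 2 - 4) + 4 = 1 + 4 = 5)
s*h = 5*(-129) = -645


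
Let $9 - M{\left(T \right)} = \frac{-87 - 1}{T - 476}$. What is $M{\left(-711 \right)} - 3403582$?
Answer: $- \frac{4040041239}{1187} \approx -3.4036 \cdot 10^{6}$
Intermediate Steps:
$M{\left(T \right)} = 9 + \frac{88}{-476 + T}$ ($M{\left(T \right)} = 9 - \frac{-87 - 1}{T - 476} = 9 - - \frac{88}{-476 + T} = 9 + \frac{88}{-476 + T}$)
$M{\left(-711 \right)} - 3403582 = \frac{-4196 + 9 \left(-711\right)}{-476 - 711} - 3403582 = \frac{-4196 - 6399}{-1187} - 3403582 = \left(- \frac{1}{1187}\right) \left(-10595\right) - 3403582 = \frac{10595}{1187} - 3403582 = - \frac{4040041239}{1187}$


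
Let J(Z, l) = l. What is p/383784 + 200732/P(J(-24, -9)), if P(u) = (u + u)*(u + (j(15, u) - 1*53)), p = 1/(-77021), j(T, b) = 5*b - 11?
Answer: 494460249475127/5232018661128 ≈ 94.507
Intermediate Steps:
j(T, b) = -11 + 5*b
p = -1/77021 ≈ -1.2983e-5
P(u) = 2*u*(-64 + 6*u) (P(u) = (u + u)*(u + ((-11 + 5*u) - 1*53)) = (2*u)*(u + ((-11 + 5*u) - 53)) = (2*u)*(u + (-64 + 5*u)) = (2*u)*(-64 + 6*u) = 2*u*(-64 + 6*u))
p/383784 + 200732/P(J(-24, -9)) = -1/77021/383784 + 200732/((4*(-9)*(-32 + 3*(-9)))) = -1/77021*1/383784 + 200732/((4*(-9)*(-32 - 27))) = -1/29559427464 + 200732/((4*(-9)*(-59))) = -1/29559427464 + 200732/2124 = -1/29559427464 + 200732*(1/2124) = -1/29559427464 + 50183/531 = 494460249475127/5232018661128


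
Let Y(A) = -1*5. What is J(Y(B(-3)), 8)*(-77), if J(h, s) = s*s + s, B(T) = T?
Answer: -5544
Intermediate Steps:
Y(A) = -5
J(h, s) = s + s**2 (J(h, s) = s**2 + s = s + s**2)
J(Y(B(-3)), 8)*(-77) = (8*(1 + 8))*(-77) = (8*9)*(-77) = 72*(-77) = -5544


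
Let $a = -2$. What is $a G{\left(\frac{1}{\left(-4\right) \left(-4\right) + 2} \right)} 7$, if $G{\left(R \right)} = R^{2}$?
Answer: $- \frac{7}{162} \approx -0.04321$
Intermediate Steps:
$a G{\left(\frac{1}{\left(-4\right) \left(-4\right) + 2} \right)} 7 = - 2 \left(\frac{1}{\left(-4\right) \left(-4\right) + 2}\right)^{2} \cdot 7 = - 2 \left(\frac{1}{16 + 2}\right)^{2} \cdot 7 = - 2 \left(\frac{1}{18}\right)^{2} \cdot 7 = - \frac{2}{324} \cdot 7 = \left(-2\right) \frac{1}{324} \cdot 7 = \left(- \frac{1}{162}\right) 7 = - \frac{7}{162}$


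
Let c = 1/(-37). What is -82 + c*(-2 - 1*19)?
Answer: -3013/37 ≈ -81.432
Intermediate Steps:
c = -1/37 ≈ -0.027027
-82 + c*(-2 - 1*19) = -82 - (-2 - 1*19)/37 = -82 - (-2 - 19)/37 = -82 - 1/37*(-21) = -82 + 21/37 = -3013/37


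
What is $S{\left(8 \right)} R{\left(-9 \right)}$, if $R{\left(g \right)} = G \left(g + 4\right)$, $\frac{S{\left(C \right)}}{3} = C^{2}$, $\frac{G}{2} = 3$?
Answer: $-5760$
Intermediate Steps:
$G = 6$ ($G = 2 \cdot 3 = 6$)
$S{\left(C \right)} = 3 C^{2}$
$R{\left(g \right)} = 24 + 6 g$ ($R{\left(g \right)} = 6 \left(g + 4\right) = 6 \left(4 + g\right) = 24 + 6 g$)
$S{\left(8 \right)} R{\left(-9 \right)} = 3 \cdot 8^{2} \left(24 + 6 \left(-9\right)\right) = 3 \cdot 64 \left(24 - 54\right) = 192 \left(-30\right) = -5760$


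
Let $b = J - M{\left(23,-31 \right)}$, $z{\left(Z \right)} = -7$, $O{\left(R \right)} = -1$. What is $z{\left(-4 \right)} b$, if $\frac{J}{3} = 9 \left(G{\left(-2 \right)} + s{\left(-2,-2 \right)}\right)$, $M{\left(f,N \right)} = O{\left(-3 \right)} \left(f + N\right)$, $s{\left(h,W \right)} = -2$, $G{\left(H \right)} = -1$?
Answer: $623$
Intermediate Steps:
$M{\left(f,N \right)} = - N - f$ ($M{\left(f,N \right)} = - (f + N) = - (N + f) = - N - f$)
$J = -81$ ($J = 3 \cdot 9 \left(-1 - 2\right) = 3 \cdot 9 \left(-3\right) = 3 \left(-27\right) = -81$)
$b = -89$ ($b = -81 - \left(\left(-1\right) \left(-31\right) - 23\right) = -81 - \left(31 - 23\right) = -81 - 8 = -89$)
$z{\left(-4 \right)} b = \left(-7\right) \left(-89\right) = 623$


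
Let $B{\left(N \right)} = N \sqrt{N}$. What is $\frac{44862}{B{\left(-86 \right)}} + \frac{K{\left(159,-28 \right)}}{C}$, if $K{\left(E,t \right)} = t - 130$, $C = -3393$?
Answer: $\frac{158}{3393} + \frac{22431 i \sqrt{86}}{3698} \approx 0.046566 + 56.251 i$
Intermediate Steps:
$K{\left(E,t \right)} = -130 + t$
$B{\left(N \right)} = N^{\frac{3}{2}}$
$\frac{44862}{B{\left(-86 \right)}} + \frac{K{\left(159,-28 \right)}}{C} = \frac{44862}{\left(-86\right)^{\frac{3}{2}}} + \frac{-130 - 28}{-3393} = \frac{44862}{\left(-86\right) i \sqrt{86}} - - \frac{158}{3393} = 44862 \frac{i \sqrt{86}}{7396} + \frac{158}{3393} = \frac{22431 i \sqrt{86}}{3698} + \frac{158}{3393} = \frac{158}{3393} + \frac{22431 i \sqrt{86}}{3698}$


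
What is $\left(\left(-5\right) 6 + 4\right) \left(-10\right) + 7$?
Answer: $267$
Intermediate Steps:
$\left(\left(-5\right) 6 + 4\right) \left(-10\right) + 7 = \left(-30 + 4\right) \left(-10\right) + 7 = \left(-26\right) \left(-10\right) + 7 = 260 + 7 = 267$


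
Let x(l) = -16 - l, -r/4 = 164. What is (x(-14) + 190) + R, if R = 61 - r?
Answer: 905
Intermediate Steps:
r = -656 (r = -4*164 = -656)
R = 717 (R = 61 - 1*(-656) = 61 + 656 = 717)
(x(-14) + 190) + R = ((-16 - 1*(-14)) + 190) + 717 = ((-16 + 14) + 190) + 717 = (-2 + 190) + 717 = 188 + 717 = 905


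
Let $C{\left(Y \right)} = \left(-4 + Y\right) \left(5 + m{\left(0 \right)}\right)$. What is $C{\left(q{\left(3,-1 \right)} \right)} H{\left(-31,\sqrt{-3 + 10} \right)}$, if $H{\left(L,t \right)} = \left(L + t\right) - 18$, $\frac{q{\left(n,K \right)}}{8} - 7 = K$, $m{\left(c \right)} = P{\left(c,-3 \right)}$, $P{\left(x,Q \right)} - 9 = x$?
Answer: $-30184 + 616 \sqrt{7} \approx -28554.0$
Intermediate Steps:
$P{\left(x,Q \right)} = 9 + x$
$m{\left(c \right)} = 9 + c$
$q{\left(n,K \right)} = 56 + 8 K$
$C{\left(Y \right)} = -56 + 14 Y$ ($C{\left(Y \right)} = \left(-4 + Y\right) \left(5 + \left(9 + 0\right)\right) = \left(-4 + Y\right) \left(5 + 9\right) = \left(-4 + Y\right) 14 = -56 + 14 Y$)
$H{\left(L,t \right)} = -18 + L + t$
$C{\left(q{\left(3,-1 \right)} \right)} H{\left(-31,\sqrt{-3 + 10} \right)} = \left(-56 + 14 \left(56 + 8 \left(-1\right)\right)\right) \left(-18 - 31 + \sqrt{-3 + 10}\right) = \left(-56 + 14 \left(56 - 8\right)\right) \left(-18 - 31 + \sqrt{7}\right) = \left(-56 + 14 \cdot 48\right) \left(-49 + \sqrt{7}\right) = \left(-56 + 672\right) \left(-49 + \sqrt{7}\right) = 616 \left(-49 + \sqrt{7}\right) = -30184 + 616 \sqrt{7}$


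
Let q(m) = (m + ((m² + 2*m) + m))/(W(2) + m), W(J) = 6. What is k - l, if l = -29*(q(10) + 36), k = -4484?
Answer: -12745/4 ≈ -3186.3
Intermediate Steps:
q(m) = (m² + 4*m)/(6 + m) (q(m) = (m + ((m² + 2*m) + m))/(6 + m) = (m + (m² + 3*m))/(6 + m) = (m² + 4*m)/(6 + m))
l = -5191/4 (l = -29*(10*(4 + 10)/(6 + 10) + 36) = -29*(10*14/16 + 36) = -29*(10*(1/16)*14 + 36) = -29*(35/4 + 36) = -29*179/4 = -5191/4 ≈ -1297.8)
k - l = -4484 - 1*(-5191/4) = -4484 + 5191/4 = -12745/4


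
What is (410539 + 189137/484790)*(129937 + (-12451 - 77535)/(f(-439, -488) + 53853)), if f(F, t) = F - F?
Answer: 278532343704451387885/5221479174 ≈ 5.3344e+10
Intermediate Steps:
f(F, t) = 0
(410539 + 189137/484790)*(129937 + (-12451 - 77535)/(f(-439, -488) + 53853)) = (410539 + 189137/484790)*(129937 + (-12451 - 77535)/(0 + 53853)) = (410539 + 189137*(1/484790))*(129937 - 89986/53853) = (410539 + 189137/484790)*(129937 - 89986*1/53853) = 199025390947*(129937 - 89986/53853)/484790 = (199025390947/484790)*(6997407275/53853) = 278532343704451387885/5221479174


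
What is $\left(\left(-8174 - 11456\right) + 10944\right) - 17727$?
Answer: $-26413$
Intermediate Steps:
$\left(\left(-8174 - 11456\right) + 10944\right) - 17727 = \left(-19630 + 10944\right) - 17727 = -8686 - 17727 = -26413$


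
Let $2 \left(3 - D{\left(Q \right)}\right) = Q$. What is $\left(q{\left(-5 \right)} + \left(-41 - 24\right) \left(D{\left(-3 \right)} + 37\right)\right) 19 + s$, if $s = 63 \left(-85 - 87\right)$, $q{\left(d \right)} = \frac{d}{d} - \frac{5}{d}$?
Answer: $- \frac{124101}{2} \approx -62051.0$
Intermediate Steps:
$D{\left(Q \right)} = 3 - \frac{Q}{2}$
$q{\left(d \right)} = 1 - \frac{5}{d}$
$s = -10836$ ($s = 63 \left(-172\right) = -10836$)
$\left(q{\left(-5 \right)} + \left(-41 - 24\right) \left(D{\left(-3 \right)} + 37\right)\right) 19 + s = \left(\frac{-5 - 5}{-5} + \left(-41 - 24\right) \left(\left(3 - - \frac{3}{2}\right) + 37\right)\right) 19 - 10836 = \left(\left(- \frac{1}{5}\right) \left(-10\right) - 65 \left(\left(3 + \frac{3}{2}\right) + 37\right)\right) 19 - 10836 = \left(2 - 65 \left(\frac{9}{2} + 37\right)\right) 19 - 10836 = \left(2 - \frac{5395}{2}\right) 19 - 10836 = \left(- \frac{5391}{2}\right) 19 - 10836 = - \frac{102429}{2} - 10836 = - \frac{124101}{2}$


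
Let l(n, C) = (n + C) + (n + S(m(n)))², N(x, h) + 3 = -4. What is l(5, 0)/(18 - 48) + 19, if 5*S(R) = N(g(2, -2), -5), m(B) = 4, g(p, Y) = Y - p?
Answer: 13801/750 ≈ 18.401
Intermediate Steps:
N(x, h) = -7 (N(x, h) = -3 - 4 = -7)
S(R) = -7/5 (S(R) = (⅕)*(-7) = -7/5)
l(n, C) = C + n + (-7/5 + n)² (l(n, C) = (n + C) + (n - 7/5)² = (C + n) + (-7/5 + n)² = C + n + (-7/5 + n)²)
l(5, 0)/(18 - 48) + 19 = (0 + 5 + (-7 + 5*5)²/25)/(18 - 48) + 19 = (0 + 5 + (-7 + 25)²/25)/(-30) + 19 = -(0 + 5 + (1/25)*18²)/30 + 19 = -(0 + 5 + (1/25)*324)/30 + 19 = -(0 + 5 + 324/25)/30 + 19 = -1/30*449/25 + 19 = -449/750 + 19 = 13801/750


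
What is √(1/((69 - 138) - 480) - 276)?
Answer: 5*I*√369721/183 ≈ 16.613*I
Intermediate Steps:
√(1/((69 - 138) - 480) - 276) = √(1/(-69 - 480) - 276) = √(1/(-549) - 276) = √(-1/549 - 276) = √(-151525/549) = 5*I*√369721/183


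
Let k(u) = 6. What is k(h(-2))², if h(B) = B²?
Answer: 36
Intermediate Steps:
k(h(-2))² = 6² = 36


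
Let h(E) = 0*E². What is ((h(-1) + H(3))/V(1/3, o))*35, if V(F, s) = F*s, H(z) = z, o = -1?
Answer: -315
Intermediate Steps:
h(E) = 0
((h(-1) + H(3))/V(1/3, o))*35 = ((0 + 3)/((-1/3)))*35 = (3/((⅓)*(-1)))*35 = (3/(-⅓))*35 = -3*3*35 = -9*35 = -315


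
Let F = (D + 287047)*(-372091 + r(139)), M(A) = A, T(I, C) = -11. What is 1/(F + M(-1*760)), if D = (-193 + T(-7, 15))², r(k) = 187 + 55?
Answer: -1/122213008647 ≈ -8.1824e-12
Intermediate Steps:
r(k) = 242
D = 41616 (D = (-193 - 11)² = (-204)² = 41616)
F = -122213007887 (F = (41616 + 287047)*(-372091 + 242) = 328663*(-371849) = -122213007887)
1/(F + M(-1*760)) = 1/(-122213007887 - 1*760) = 1/(-122213007887 - 760) = 1/(-122213008647) = -1/122213008647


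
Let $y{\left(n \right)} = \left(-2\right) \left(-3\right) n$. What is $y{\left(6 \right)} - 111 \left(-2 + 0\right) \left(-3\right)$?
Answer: $-630$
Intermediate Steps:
$y{\left(n \right)} = 6 n$
$y{\left(6 \right)} - 111 \left(-2 + 0\right) \left(-3\right) = 6 \cdot 6 - 111 \left(-2 + 0\right) \left(-3\right) = 36 - 111 \left(\left(-2\right) \left(-3\right)\right) = 36 - 666 = -630$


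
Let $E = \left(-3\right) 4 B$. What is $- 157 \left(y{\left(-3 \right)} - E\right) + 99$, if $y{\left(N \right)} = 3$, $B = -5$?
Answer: $9048$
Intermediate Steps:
$E = 60$ ($E = \left(-3\right) 4 \left(-5\right) = \left(-12\right) \left(-5\right) = 60$)
$- 157 \left(y{\left(-3 \right)} - E\right) + 99 = - 157 \left(3 - 60\right) + 99 = \left(-157\right) \left(-57\right) + 99 = 8949 + 99 = 9048$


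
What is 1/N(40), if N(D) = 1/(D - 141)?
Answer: -101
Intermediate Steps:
N(D) = 1/(-141 + D)
1/N(40) = 1/(1/(-141 + 40)) = 1/(1/(-101)) = 1/(-1/101) = -101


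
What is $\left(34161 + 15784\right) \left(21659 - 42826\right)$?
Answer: $-1057185815$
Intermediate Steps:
$\left(34161 + 15784\right) \left(21659 - 42826\right) = 49945 \left(-21167\right) = -1057185815$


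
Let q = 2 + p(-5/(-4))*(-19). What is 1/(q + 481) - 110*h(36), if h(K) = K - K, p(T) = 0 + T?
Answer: 4/1837 ≈ 0.0021775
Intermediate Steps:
p(T) = T
q = -87/4 (q = 2 - 5/(-4)*(-19) = 2 - 5*(-¼)*(-19) = 2 + (5/4)*(-19) = 2 - 95/4 = -87/4 ≈ -21.750)
h(K) = 0
1/(q + 481) - 110*h(36) = 1/(-87/4 + 481) - 110*0 = 1/(1837/4) + 0 = 4/1837 + 0 = 4/1837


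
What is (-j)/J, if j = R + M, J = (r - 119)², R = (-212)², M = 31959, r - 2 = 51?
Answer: -76903/4356 ≈ -17.655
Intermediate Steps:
r = 53 (r = 2 + 51 = 53)
R = 44944
J = 4356 (J = (53 - 119)² = (-66)² = 4356)
j = 76903 (j = 44944 + 31959 = 76903)
(-j)/J = -1*76903/4356 = -76903*1/4356 = -76903/4356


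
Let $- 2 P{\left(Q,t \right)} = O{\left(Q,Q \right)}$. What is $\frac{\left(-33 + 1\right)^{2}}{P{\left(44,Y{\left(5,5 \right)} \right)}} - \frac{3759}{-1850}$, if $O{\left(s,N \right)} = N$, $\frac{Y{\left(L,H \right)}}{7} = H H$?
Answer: $- \frac{905851}{20350} \approx -44.514$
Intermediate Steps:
$Y{\left(L,H \right)} = 7 H^{2}$ ($Y{\left(L,H \right)} = 7 H H = 7 H^{2}$)
$P{\left(Q,t \right)} = - \frac{Q}{2}$
$\frac{\left(-33 + 1\right)^{2}}{P{\left(44,Y{\left(5,5 \right)} \right)}} - \frac{3759}{-1850} = \frac{\left(-33 + 1\right)^{2}}{\left(- \frac{1}{2}\right) 44} - \frac{3759}{-1850} = \frac{\left(-32\right)^{2}}{-22} - - \frac{3759}{1850} = 1024 \left(- \frac{1}{22}\right) + \frac{3759}{1850} = - \frac{512}{11} + \frac{3759}{1850} = - \frac{905851}{20350}$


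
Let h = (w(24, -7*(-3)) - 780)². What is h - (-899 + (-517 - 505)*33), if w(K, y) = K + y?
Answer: 574850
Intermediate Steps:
h = 540225 (h = ((24 - 7*(-3)) - 780)² = ((24 + 21) - 780)² = (45 - 780)² = (-735)² = 540225)
h - (-899 + (-517 - 505)*33) = 540225 - (-899 + (-517 - 505)*33) = 540225 - (-899 - 1022*33) = 540225 - (-899 - 33726) = 540225 - 1*(-34625) = 540225 + 34625 = 574850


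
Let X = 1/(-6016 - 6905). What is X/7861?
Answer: -1/101571981 ≈ -9.8452e-9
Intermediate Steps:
X = -1/12921 (X = 1/(-12921) = -1/12921 ≈ -7.7393e-5)
X/7861 = -1/12921/7861 = -1/12921*1/7861 = -1/101571981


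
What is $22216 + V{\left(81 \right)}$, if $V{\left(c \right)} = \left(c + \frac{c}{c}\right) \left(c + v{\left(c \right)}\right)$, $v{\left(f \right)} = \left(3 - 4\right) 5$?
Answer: $28448$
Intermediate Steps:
$v{\left(f \right)} = -5$ ($v{\left(f \right)} = \left(-1\right) 5 = -5$)
$V{\left(c \right)} = \left(1 + c\right) \left(-5 + c\right)$ ($V{\left(c \right)} = \left(c + \frac{c}{c}\right) \left(c - 5\right) = \left(c + 1\right) \left(-5 + c\right) = \left(1 + c\right) \left(-5 + c\right)$)
$22216 + V{\left(81 \right)} = 22216 - \left(329 - 6561\right) = 22216 - -6232 = 22216 + 6232 = 28448$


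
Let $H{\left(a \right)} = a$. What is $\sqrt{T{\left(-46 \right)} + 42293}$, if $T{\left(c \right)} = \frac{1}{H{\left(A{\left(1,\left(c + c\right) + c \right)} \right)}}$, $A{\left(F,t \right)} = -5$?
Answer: $\frac{6 \sqrt{29370}}{5} \approx 205.65$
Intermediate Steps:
$T{\left(c \right)} = - \frac{1}{5}$ ($T{\left(c \right)} = \frac{1}{-5} = - \frac{1}{5}$)
$\sqrt{T{\left(-46 \right)} + 42293} = \sqrt{- \frac{1}{5} + 42293} = \sqrt{\frac{211464}{5}} = \frac{6 \sqrt{29370}}{5}$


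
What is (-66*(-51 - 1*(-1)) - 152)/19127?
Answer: 3148/19127 ≈ 0.16458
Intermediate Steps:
(-66*(-51 - 1*(-1)) - 152)/19127 = (-66*(-51 + 1) - 152)*(1/19127) = (-66*(-50) - 152)*(1/19127) = (3300 - 152)*(1/19127) = 3148*(1/19127) = 3148/19127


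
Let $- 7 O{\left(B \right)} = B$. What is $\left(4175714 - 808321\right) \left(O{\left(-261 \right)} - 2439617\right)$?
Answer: $- \frac{57505165569794}{7} \approx -8.215 \cdot 10^{12}$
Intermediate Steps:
$O{\left(B \right)} = - \frac{B}{7}$
$\left(4175714 - 808321\right) \left(O{\left(-261 \right)} - 2439617\right) = \left(4175714 - 808321\right) \left(\left(- \frac{1}{7}\right) \left(-261\right) - 2439617\right) = 3367393 \left(\frac{261}{7} - 2439617\right) = 3367393 \left(- \frac{17077058}{7}\right) = - \frac{57505165569794}{7}$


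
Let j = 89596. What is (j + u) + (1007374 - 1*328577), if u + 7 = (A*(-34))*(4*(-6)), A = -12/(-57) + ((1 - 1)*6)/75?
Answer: 14602598/19 ≈ 7.6856e+5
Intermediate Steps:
A = 4/19 (A = -12*(-1/57) + (0*6)*(1/75) = 4/19 + 0*(1/75) = 4/19 + 0 = 4/19 ≈ 0.21053)
u = 3131/19 (u = -7 + ((4/19)*(-34))*(4*(-6)) = -7 - 136/19*(-24) = -7 + 3264/19 = 3131/19 ≈ 164.79)
(j + u) + (1007374 - 1*328577) = (89596 + 3131/19) + (1007374 - 1*328577) = 1705455/19 + (1007374 - 328577) = 1705455/19 + 678797 = 14602598/19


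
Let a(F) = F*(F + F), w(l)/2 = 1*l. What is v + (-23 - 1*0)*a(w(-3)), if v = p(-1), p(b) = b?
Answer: -1657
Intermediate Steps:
w(l) = 2*l (w(l) = 2*(1*l) = 2*l)
v = -1
a(F) = 2*F**2 (a(F) = F*(2*F) = 2*F**2)
v + (-23 - 1*0)*a(w(-3)) = -1 + (-23 - 1*0)*(2*(2*(-3))**2) = -1 + (-23 + 0)*(2*(-6)**2) = -1 - 46*36 = -1 - 23*72 = -1 - 1656 = -1657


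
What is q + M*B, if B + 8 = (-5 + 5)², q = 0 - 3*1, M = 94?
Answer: -755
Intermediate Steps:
q = -3 (q = 0 - 3 = -3)
B = -8 (B = -8 + (-5 + 5)² = -8 + 0² = -8 + 0 = -8)
q + M*B = -3 + 94*(-8) = -3 - 752 = -755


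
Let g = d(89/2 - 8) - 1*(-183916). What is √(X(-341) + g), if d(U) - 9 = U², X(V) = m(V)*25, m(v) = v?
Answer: √706929/2 ≈ 420.40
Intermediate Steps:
X(V) = 25*V (X(V) = V*25 = 25*V)
d(U) = 9 + U²
g = 741029/4 (g = (9 + (89/2 - 8)²) - 1*(-183916) = (9 + (89*(½) - 8)²) + 183916 = (9 + (89/2 - 8)²) + 183916 = (9 + (73/2)²) + 183916 = (9 + 5329/4) + 183916 = 5365/4 + 183916 = 741029/4 ≈ 1.8526e+5)
√(X(-341) + g) = √(25*(-341) + 741029/4) = √(-8525 + 741029/4) = √(706929/4) = √706929/2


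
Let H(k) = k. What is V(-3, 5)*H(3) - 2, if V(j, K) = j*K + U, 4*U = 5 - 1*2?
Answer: -179/4 ≈ -44.750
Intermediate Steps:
U = 3/4 (U = (5 - 1*2)/4 = (5 - 2)/4 = (1/4)*3 = 3/4 ≈ 0.75000)
V(j, K) = 3/4 + K*j (V(j, K) = j*K + 3/4 = K*j + 3/4 = 3/4 + K*j)
V(-3, 5)*H(3) - 2 = (3/4 + 5*(-3))*3 - 2 = (3/4 - 15)*3 - 2 = -57/4*3 - 2 = -171/4 - 2 = -179/4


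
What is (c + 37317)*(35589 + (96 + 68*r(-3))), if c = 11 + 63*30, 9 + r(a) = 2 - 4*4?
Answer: 1338157378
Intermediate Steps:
r(a) = -23 (r(a) = -9 + (2 - 4*4) = -9 + (2 - 16) = -9 - 14 = -23)
c = 1901 (c = 11 + 1890 = 1901)
(c + 37317)*(35589 + (96 + 68*r(-3))) = (1901 + 37317)*(35589 + (96 + 68*(-23))) = 39218*(35589 + (96 - 1564)) = 39218*(35589 - 1468) = 39218*34121 = 1338157378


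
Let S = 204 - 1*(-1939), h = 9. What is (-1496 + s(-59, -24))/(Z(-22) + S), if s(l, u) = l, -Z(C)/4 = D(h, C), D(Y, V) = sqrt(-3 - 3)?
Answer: -666473/918509 - 1244*I*sqrt(6)/918509 ≈ -0.7256 - 0.0033175*I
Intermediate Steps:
S = 2143 (S = 204 + 1939 = 2143)
D(Y, V) = I*sqrt(6) (D(Y, V) = sqrt(-6) = I*sqrt(6))
Z(C) = -4*I*sqrt(6)
(-1496 + s(-59, -24))/(Z(-22) + S) = (-1496 - 59)/(-4*I*sqrt(6) + 2143) = -1555/(2143 - 4*I*sqrt(6))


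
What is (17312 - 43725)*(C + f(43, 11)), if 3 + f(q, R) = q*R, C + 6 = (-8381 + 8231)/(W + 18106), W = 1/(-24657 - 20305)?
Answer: -3325636972404924/271360657 ≈ -1.2255e+7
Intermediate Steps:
W = -1/44962 (W = 1/(-44962) = -1/44962 ≈ -2.2241e-5)
C = -1630412042/271360657 (C = -6 + (-8381 + 8231)/(-1/44962 + 18106) = -6 - 150/814081971/44962 = -6 - 150*44962/814081971 = -6 - 2248100/271360657 = -1630412042/271360657 ≈ -6.0083)
f(q, R) = -3 + R*q (f(q, R) = -3 + q*R = -3 + R*q)
(17312 - 43725)*(C + f(43, 11)) = (17312 - 43725)*(-1630412042/271360657 + (-3 + 11*43)) = -26413*(-1630412042/271360657 + (-3 + 473)) = -26413*(-1630412042/271360657 + 470) = -26413*125909096748/271360657 = -3325636972404924/271360657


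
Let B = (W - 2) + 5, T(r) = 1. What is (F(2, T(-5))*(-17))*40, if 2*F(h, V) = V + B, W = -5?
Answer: 340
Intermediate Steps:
B = -2 (B = (-5 - 2) + 5 = -7 + 5 = -2)
F(h, V) = -1 + V/2 (F(h, V) = (V - 2)/2 = (-2 + V)/2 = -1 + V/2)
(F(2, T(-5))*(-17))*40 = ((-1 + (½)*1)*(-17))*40 = ((-1 + ½)*(-17))*40 = -½*(-17)*40 = (17/2)*40 = 340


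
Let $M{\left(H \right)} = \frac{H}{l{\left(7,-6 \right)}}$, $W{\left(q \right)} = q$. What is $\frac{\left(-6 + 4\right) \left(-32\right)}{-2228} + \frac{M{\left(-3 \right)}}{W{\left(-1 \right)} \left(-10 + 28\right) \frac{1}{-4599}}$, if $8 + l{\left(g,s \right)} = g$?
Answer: $\frac{853849}{1114} \approx 766.47$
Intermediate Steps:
$l{\left(g,s \right)} = -8 + g$
$M{\left(H \right)} = - H$ ($M{\left(H \right)} = \frac{H}{-8 + 7} = \frac{H}{-1} = H \left(-1\right) = - H$)
$\frac{\left(-6 + 4\right) \left(-32\right)}{-2228} + \frac{M{\left(-3 \right)}}{W{\left(-1 \right)} \left(-10 + 28\right) \frac{1}{-4599}} = \frac{\left(-6 + 4\right) \left(-32\right)}{-2228} + \frac{\left(-1\right) \left(-3\right)}{- (-10 + 28) \frac{1}{-4599}} = \left(-2\right) \left(-32\right) \left(- \frac{1}{2228}\right) + \frac{3}{\left(-1\right) 18 \left(- \frac{1}{4599}\right)} = 64 \left(- \frac{1}{2228}\right) + \frac{3}{\left(-18\right) \left(- \frac{1}{4599}\right)} = - \frac{16}{557} + \frac{3}{\frac{2}{511}} = - \frac{16}{557} + 3 \cdot \frac{511}{2} = - \frac{16}{557} + \frac{1533}{2} = \frac{853849}{1114}$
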